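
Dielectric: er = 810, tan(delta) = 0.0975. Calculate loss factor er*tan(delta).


Loss = 810 * 0.0975 = 78.975

78.975


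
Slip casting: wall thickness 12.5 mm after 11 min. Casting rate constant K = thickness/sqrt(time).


K = 12.5 / sqrt(11) = 12.5 / 3.3166 = 3.769 mm/min^0.5

3.769


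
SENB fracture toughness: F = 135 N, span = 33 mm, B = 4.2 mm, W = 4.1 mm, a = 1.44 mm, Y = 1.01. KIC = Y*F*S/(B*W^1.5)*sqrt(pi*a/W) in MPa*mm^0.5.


KIC = 1.01*135*33/(4.2*4.1^1.5)*sqrt(pi*1.44/4.1) = 135.55

135.55


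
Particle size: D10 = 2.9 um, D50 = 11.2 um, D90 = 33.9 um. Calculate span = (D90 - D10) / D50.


Span = (33.9 - 2.9) / 11.2 = 31.0 / 11.2 = 2.768

2.768


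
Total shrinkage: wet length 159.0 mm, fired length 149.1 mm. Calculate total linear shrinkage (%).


TS = (159.0 - 149.1) / 159.0 * 100 = 6.23%

6.23


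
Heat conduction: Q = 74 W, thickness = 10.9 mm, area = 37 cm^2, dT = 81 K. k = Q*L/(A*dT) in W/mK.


k = 74*10.9/1000/(37/10000*81) = 2.69 W/mK

2.69


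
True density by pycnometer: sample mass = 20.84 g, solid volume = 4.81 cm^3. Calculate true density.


TD = 20.84 / 4.81 = 4.333 g/cm^3

4.333


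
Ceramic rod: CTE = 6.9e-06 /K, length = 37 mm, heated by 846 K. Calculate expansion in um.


dL = 6.9e-06 * 37 * 846 * 1000 = 215.984 um

215.984


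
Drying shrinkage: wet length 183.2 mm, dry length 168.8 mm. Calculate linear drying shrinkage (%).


DS = (183.2 - 168.8) / 183.2 * 100 = 7.86%

7.86


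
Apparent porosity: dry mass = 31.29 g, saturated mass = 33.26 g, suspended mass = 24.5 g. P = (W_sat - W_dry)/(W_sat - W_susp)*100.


P = (33.26 - 31.29) / (33.26 - 24.5) * 100 = 1.97 / 8.76 * 100 = 22.5%

22.5


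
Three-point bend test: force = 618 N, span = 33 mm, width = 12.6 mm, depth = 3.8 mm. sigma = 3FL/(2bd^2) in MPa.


sigma = 3*618*33/(2*12.6*3.8^2) = 168.1 MPa

168.1


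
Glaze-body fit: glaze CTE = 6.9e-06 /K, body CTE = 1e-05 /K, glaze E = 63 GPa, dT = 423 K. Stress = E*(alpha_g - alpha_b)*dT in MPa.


Stress = 63*1000*(6.9e-06 - 1e-05)*423 = -82.6 MPa

-82.6


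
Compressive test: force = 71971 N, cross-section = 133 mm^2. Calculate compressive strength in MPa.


CS = 71971 / 133 = 541.1 MPa

541.1


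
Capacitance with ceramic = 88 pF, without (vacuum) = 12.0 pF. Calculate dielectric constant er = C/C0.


er = 88 / 12.0 = 7.33

7.33


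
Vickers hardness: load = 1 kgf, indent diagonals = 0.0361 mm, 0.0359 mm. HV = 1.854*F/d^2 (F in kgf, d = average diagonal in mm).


d_avg = (0.0361+0.0359)/2 = 0.036 mm
HV = 1.854*1/0.036^2 = 1431

1431


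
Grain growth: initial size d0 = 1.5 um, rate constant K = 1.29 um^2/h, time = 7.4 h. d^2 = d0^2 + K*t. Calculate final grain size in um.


d^2 = 1.5^2 + 1.29*7.4 = 11.796
d = sqrt(11.796) = 3.43 um

3.43


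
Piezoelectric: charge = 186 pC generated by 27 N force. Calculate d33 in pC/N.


d33 = 186 / 27 = 6.9 pC/N

6.9


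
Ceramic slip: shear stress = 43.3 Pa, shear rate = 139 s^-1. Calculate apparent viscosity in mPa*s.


eta = tau/gamma * 1000 = 43.3/139 * 1000 = 311.5 mPa*s

311.5


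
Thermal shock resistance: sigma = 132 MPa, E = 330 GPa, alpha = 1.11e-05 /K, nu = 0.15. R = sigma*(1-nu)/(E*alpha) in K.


R = 132*(1-0.15)/(330*1000*1.11e-05) = 31 K

31


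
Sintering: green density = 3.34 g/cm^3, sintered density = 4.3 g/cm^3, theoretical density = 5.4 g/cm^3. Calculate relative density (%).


Relative = 4.3 / 5.4 * 100 = 79.6%

79.6


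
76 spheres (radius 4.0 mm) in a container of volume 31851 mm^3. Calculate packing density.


V_sphere = 4/3*pi*4.0^3 = 268.0826 mm^3
Total V = 76*268.0826 = 20374.2776 mm^3
PD = 20374.2776 / 31851 = 0.64

0.64


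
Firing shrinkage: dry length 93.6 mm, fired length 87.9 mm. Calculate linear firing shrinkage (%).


FS = (93.6 - 87.9) / 93.6 * 100 = 6.09%

6.09


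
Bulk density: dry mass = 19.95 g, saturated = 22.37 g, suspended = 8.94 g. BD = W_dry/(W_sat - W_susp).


BD = 19.95 / (22.37 - 8.94) = 19.95 / 13.43 = 1.485 g/cm^3

1.485


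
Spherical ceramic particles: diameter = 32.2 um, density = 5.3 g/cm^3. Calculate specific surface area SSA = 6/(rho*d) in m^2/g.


SSA = 6 / (5.3 * 32.2) = 0.035 m^2/g

0.035


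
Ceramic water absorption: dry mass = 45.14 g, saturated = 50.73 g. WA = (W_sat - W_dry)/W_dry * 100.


WA = (50.73 - 45.14) / 45.14 * 100 = 12.38%

12.38


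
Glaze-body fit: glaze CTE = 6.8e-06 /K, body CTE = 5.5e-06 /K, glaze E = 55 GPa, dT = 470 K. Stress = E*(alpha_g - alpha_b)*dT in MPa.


Stress = 55*1000*(6.8e-06 - 5.5e-06)*470 = 33.6 MPa

33.6


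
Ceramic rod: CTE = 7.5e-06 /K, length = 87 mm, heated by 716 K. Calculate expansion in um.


dL = 7.5e-06 * 87 * 716 * 1000 = 467.19 um

467.19


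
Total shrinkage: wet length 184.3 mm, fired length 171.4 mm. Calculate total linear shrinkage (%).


TS = (184.3 - 171.4) / 184.3 * 100 = 7.0%

7.0


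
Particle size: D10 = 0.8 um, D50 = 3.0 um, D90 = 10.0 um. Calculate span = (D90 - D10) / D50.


Span = (10.0 - 0.8) / 3.0 = 9.2 / 3.0 = 3.067

3.067


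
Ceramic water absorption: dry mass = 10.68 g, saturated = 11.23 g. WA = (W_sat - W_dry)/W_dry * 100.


WA = (11.23 - 10.68) / 10.68 * 100 = 5.15%

5.15


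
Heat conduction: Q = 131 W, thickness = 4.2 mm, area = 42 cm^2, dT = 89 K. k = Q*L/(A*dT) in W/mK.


k = 131*4.2/1000/(42/10000*89) = 1.47 W/mK

1.47


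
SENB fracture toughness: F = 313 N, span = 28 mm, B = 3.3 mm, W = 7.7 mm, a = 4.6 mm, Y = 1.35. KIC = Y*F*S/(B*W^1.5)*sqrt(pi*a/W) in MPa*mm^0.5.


KIC = 1.35*313*28/(3.3*7.7^1.5)*sqrt(pi*4.6/7.7) = 229.88

229.88


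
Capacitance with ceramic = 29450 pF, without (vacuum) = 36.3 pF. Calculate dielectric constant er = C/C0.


er = 29450 / 36.3 = 811.29

811.29


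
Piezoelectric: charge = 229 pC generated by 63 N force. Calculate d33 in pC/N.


d33 = 229 / 63 = 3.6 pC/N

3.6


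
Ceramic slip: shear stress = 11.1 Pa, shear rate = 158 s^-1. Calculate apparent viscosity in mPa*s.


eta = tau/gamma * 1000 = 11.1/158 * 1000 = 70.3 mPa*s

70.3


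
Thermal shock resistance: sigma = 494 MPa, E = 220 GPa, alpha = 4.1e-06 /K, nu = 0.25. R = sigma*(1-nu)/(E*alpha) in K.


R = 494*(1-0.25)/(220*1000*4.1e-06) = 411 K

411


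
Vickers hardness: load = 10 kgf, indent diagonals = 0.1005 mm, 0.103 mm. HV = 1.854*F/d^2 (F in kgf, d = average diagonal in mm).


d_avg = (0.1005+0.103)/2 = 0.10175 mm
HV = 1.854*10/0.10175^2 = 1791

1791


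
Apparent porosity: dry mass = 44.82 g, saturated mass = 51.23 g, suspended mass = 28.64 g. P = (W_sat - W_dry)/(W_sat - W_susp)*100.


P = (51.23 - 44.82) / (51.23 - 28.64) * 100 = 6.41 / 22.59 * 100 = 28.4%

28.4


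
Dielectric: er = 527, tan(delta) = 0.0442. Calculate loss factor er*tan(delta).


Loss = 527 * 0.0442 = 23.293

23.293


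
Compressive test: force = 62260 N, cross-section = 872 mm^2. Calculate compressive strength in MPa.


CS = 62260 / 872 = 71.4 MPa

71.4


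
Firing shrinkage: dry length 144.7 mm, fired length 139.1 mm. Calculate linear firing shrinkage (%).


FS = (144.7 - 139.1) / 144.7 * 100 = 3.87%

3.87


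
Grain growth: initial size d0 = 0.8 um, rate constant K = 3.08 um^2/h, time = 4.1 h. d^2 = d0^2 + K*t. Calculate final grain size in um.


d^2 = 0.8^2 + 3.08*4.1 = 13.268
d = sqrt(13.268) = 3.64 um

3.64


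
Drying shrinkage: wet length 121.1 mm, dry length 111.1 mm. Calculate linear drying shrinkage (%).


DS = (121.1 - 111.1) / 121.1 * 100 = 8.26%

8.26


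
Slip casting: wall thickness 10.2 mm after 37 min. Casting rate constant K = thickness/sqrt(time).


K = 10.2 / sqrt(37) = 10.2 / 6.0828 = 1.677 mm/min^0.5

1.677


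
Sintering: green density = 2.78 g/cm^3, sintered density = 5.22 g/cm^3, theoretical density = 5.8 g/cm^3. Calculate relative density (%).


Relative = 5.22 / 5.8 * 100 = 90.0%

90.0


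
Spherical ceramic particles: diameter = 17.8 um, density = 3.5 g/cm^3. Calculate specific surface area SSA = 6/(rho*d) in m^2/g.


SSA = 6 / (3.5 * 17.8) = 0.096 m^2/g

0.096


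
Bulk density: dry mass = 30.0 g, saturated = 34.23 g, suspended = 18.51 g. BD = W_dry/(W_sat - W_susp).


BD = 30.0 / (34.23 - 18.51) = 30.0 / 15.72 = 1.908 g/cm^3

1.908


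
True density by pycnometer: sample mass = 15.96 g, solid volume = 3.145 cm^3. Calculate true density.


TD = 15.96 / 3.145 = 5.075 g/cm^3

5.075


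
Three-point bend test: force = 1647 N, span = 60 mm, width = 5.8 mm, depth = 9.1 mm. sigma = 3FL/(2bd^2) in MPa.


sigma = 3*1647*60/(2*5.8*9.1^2) = 308.6 MPa

308.6


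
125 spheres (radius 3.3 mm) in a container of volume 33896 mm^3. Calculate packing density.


V_sphere = 4/3*pi*3.3^3 = 150.5326 mm^3
Total V = 125*150.5326 = 18816.575 mm^3
PD = 18816.575 / 33896 = 0.555

0.555


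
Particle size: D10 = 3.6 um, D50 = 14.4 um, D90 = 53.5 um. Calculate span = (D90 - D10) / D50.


Span = (53.5 - 3.6) / 14.4 = 49.9 / 14.4 = 3.465

3.465


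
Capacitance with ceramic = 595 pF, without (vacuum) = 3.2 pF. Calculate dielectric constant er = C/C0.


er = 595 / 3.2 = 185.94

185.94


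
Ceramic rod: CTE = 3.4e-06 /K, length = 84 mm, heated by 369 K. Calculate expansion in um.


dL = 3.4e-06 * 84 * 369 * 1000 = 105.386 um

105.386


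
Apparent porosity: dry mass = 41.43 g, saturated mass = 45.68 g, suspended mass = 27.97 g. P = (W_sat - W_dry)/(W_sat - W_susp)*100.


P = (45.68 - 41.43) / (45.68 - 27.97) * 100 = 4.25 / 17.71 * 100 = 24.0%

24.0


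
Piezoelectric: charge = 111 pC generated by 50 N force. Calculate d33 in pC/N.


d33 = 111 / 50 = 2.2 pC/N

2.2


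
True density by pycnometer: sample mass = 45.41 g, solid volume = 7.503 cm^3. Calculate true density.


TD = 45.41 / 7.503 = 6.052 g/cm^3

6.052


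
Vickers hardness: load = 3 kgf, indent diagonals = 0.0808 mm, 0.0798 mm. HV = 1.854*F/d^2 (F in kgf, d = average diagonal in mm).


d_avg = (0.0808+0.0798)/2 = 0.0803 mm
HV = 1.854*3/0.0803^2 = 863

863


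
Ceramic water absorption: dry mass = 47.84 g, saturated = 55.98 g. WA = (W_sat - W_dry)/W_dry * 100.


WA = (55.98 - 47.84) / 47.84 * 100 = 17.02%

17.02


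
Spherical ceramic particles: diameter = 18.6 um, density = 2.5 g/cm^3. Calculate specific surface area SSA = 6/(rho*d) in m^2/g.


SSA = 6 / (2.5 * 18.6) = 0.129 m^2/g

0.129


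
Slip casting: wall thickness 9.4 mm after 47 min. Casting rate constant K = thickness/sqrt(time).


K = 9.4 / sqrt(47) = 9.4 / 6.8557 = 1.371 mm/min^0.5

1.371


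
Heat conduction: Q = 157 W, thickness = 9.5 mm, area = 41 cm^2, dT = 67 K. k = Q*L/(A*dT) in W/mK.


k = 157*9.5/1000/(41/10000*67) = 5.43 W/mK

5.43


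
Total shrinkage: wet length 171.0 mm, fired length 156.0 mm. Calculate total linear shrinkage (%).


TS = (171.0 - 156.0) / 171.0 * 100 = 8.77%

8.77


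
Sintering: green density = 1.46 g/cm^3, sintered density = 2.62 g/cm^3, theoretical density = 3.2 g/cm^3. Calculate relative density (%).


Relative = 2.62 / 3.2 * 100 = 81.9%

81.9


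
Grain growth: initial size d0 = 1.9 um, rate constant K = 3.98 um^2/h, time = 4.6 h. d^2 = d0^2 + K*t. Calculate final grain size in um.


d^2 = 1.9^2 + 3.98*4.6 = 21.918
d = sqrt(21.918) = 4.68 um

4.68


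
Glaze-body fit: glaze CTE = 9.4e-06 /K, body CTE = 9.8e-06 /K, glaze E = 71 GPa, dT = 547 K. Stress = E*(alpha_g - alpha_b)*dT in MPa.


Stress = 71*1000*(9.4e-06 - 9.8e-06)*547 = -15.5 MPa

-15.5


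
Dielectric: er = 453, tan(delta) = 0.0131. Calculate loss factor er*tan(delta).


Loss = 453 * 0.0131 = 5.934

5.934


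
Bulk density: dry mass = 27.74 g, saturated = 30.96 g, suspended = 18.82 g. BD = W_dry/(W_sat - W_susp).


BD = 27.74 / (30.96 - 18.82) = 27.74 / 12.14 = 2.285 g/cm^3

2.285


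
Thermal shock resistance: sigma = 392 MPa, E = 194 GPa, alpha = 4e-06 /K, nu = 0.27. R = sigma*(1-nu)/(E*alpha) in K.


R = 392*(1-0.27)/(194*1000*4e-06) = 369 K

369


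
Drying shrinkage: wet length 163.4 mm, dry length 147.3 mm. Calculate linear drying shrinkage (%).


DS = (163.4 - 147.3) / 163.4 * 100 = 9.85%

9.85


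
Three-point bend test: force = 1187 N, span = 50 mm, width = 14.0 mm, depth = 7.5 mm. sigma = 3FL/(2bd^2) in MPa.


sigma = 3*1187*50/(2*14.0*7.5^2) = 113.0 MPa

113.0


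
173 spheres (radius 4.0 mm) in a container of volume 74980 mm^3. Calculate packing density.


V_sphere = 4/3*pi*4.0^3 = 268.0826 mm^3
Total V = 173*268.0826 = 46378.2898 mm^3
PD = 46378.2898 / 74980 = 0.619

0.619


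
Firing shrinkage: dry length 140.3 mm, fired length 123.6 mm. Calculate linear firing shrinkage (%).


FS = (140.3 - 123.6) / 140.3 * 100 = 11.9%

11.9


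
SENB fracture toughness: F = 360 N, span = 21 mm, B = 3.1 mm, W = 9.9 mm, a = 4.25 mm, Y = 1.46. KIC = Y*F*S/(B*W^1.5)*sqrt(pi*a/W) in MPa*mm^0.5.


KIC = 1.46*360*21/(3.1*9.9^1.5)*sqrt(pi*4.25/9.9) = 132.74

132.74


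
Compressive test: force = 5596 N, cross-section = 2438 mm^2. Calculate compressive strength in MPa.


CS = 5596 / 2438 = 2.3 MPa

2.3


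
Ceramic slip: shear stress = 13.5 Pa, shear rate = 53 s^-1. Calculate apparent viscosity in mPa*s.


eta = tau/gamma * 1000 = 13.5/53 * 1000 = 254.7 mPa*s

254.7


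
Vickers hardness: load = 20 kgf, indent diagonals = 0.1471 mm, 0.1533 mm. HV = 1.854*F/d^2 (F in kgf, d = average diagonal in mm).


d_avg = (0.1471+0.1533)/2 = 0.1502 mm
HV = 1.854*20/0.1502^2 = 1644

1644


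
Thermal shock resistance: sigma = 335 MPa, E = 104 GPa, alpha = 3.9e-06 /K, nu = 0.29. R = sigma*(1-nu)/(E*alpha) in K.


R = 335*(1-0.29)/(104*1000*3.9e-06) = 586 K

586


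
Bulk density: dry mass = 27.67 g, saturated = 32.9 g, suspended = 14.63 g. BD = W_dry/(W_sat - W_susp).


BD = 27.67 / (32.9 - 14.63) = 27.67 / 18.27 = 1.515 g/cm^3

1.515


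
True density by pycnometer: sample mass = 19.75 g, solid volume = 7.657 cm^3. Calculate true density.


TD = 19.75 / 7.657 = 2.579 g/cm^3

2.579


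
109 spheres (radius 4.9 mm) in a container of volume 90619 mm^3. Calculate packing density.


V_sphere = 4/3*pi*4.9^3 = 492.807 mm^3
Total V = 109*492.807 = 53715.963 mm^3
PD = 53715.963 / 90619 = 0.593

0.593


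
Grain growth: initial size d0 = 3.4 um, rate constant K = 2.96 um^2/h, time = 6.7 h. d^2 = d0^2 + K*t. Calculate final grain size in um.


d^2 = 3.4^2 + 2.96*6.7 = 31.392
d = sqrt(31.392) = 5.6 um

5.6


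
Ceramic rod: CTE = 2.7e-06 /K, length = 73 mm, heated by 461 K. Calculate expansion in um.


dL = 2.7e-06 * 73 * 461 * 1000 = 90.863 um

90.863


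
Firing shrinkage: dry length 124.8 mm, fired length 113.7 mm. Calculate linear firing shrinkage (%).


FS = (124.8 - 113.7) / 124.8 * 100 = 8.89%

8.89


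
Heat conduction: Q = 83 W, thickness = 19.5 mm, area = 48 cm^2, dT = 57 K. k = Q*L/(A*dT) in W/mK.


k = 83*19.5/1000/(48/10000*57) = 5.92 W/mK

5.92


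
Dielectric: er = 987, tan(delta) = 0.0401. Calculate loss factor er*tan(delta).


Loss = 987 * 0.0401 = 39.579

39.579


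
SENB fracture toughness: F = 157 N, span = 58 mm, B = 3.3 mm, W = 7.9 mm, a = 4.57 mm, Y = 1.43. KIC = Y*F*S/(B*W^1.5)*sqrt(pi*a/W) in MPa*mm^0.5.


KIC = 1.43*157*58/(3.3*7.9^1.5)*sqrt(pi*4.57/7.9) = 239.57

239.57


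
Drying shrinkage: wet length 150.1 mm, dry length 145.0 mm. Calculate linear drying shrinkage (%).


DS = (150.1 - 145.0) / 150.1 * 100 = 3.4%

3.4


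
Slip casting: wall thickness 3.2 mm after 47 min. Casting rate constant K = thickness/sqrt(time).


K = 3.2 / sqrt(47) = 3.2 / 6.8557 = 0.467 mm/min^0.5

0.467


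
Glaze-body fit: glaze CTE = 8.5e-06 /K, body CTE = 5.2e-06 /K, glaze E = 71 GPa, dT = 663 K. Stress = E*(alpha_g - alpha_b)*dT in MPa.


Stress = 71*1000*(8.5e-06 - 5.2e-06)*663 = 155.3 MPa

155.3


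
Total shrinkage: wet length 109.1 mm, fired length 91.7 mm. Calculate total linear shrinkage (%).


TS = (109.1 - 91.7) / 109.1 * 100 = 15.95%

15.95


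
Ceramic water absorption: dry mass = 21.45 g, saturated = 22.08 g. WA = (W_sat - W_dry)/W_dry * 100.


WA = (22.08 - 21.45) / 21.45 * 100 = 2.94%

2.94


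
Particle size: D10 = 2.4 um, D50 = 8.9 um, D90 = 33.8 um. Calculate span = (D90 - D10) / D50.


Span = (33.8 - 2.4) / 8.9 = 31.4 / 8.9 = 3.528

3.528


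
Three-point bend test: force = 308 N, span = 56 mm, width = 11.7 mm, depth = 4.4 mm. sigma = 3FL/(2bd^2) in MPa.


sigma = 3*308*56/(2*11.7*4.4^2) = 114.2 MPa

114.2


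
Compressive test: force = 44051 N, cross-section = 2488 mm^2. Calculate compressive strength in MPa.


CS = 44051 / 2488 = 17.7 MPa

17.7


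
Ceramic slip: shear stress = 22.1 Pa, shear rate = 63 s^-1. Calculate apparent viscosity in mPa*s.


eta = tau/gamma * 1000 = 22.1/63 * 1000 = 350.8 mPa*s

350.8


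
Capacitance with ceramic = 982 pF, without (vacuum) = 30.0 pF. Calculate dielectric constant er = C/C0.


er = 982 / 30.0 = 32.73

32.73


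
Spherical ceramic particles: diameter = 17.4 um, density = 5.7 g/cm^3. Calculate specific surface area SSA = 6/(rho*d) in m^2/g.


SSA = 6 / (5.7 * 17.4) = 0.06 m^2/g

0.06


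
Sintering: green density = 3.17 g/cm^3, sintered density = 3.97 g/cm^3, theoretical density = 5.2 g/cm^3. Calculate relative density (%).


Relative = 3.97 / 5.2 * 100 = 76.3%

76.3


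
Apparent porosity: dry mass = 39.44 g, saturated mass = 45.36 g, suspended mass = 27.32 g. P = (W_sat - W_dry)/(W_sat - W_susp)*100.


P = (45.36 - 39.44) / (45.36 - 27.32) * 100 = 5.92 / 18.04 * 100 = 32.8%

32.8


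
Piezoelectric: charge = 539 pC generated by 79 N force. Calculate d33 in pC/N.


d33 = 539 / 79 = 6.8 pC/N

6.8


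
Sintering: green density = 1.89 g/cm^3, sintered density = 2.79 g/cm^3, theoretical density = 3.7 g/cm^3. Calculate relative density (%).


Relative = 2.79 / 3.7 * 100 = 75.4%

75.4


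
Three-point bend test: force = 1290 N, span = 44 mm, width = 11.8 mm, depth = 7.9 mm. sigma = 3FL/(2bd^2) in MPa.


sigma = 3*1290*44/(2*11.8*7.9^2) = 115.6 MPa

115.6


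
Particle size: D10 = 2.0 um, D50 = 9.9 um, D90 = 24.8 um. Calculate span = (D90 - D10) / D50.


Span = (24.8 - 2.0) / 9.9 = 22.8 / 9.9 = 2.303

2.303


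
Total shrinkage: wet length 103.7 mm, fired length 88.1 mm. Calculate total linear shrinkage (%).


TS = (103.7 - 88.1) / 103.7 * 100 = 15.04%

15.04


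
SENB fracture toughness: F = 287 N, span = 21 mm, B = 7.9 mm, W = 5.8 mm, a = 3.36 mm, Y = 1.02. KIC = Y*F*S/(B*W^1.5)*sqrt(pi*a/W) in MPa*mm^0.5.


KIC = 1.02*287*21/(7.9*5.8^1.5)*sqrt(pi*3.36/5.8) = 75.16

75.16


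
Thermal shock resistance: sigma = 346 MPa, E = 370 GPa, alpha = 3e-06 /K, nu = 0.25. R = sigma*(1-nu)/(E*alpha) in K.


R = 346*(1-0.25)/(370*1000*3e-06) = 234 K

234


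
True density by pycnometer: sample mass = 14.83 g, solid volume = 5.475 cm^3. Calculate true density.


TD = 14.83 / 5.475 = 2.709 g/cm^3

2.709


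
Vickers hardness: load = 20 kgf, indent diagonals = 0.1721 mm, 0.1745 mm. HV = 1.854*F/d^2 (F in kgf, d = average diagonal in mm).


d_avg = (0.1721+0.1745)/2 = 0.1733 mm
HV = 1.854*20/0.1733^2 = 1235

1235


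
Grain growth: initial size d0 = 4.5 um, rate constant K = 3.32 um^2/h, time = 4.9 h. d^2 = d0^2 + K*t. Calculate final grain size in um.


d^2 = 4.5^2 + 3.32*4.9 = 36.518
d = sqrt(36.518) = 6.04 um

6.04


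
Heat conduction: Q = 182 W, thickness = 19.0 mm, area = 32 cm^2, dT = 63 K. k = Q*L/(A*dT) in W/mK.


k = 182*19.0/1000/(32/10000*63) = 17.15 W/mK

17.15


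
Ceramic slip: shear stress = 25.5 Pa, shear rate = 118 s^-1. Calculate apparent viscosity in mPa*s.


eta = tau/gamma * 1000 = 25.5/118 * 1000 = 216.1 mPa*s

216.1


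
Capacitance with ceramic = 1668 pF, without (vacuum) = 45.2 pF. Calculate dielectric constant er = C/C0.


er = 1668 / 45.2 = 36.9

36.9


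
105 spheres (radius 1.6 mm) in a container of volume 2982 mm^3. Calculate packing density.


V_sphere = 4/3*pi*1.6^3 = 17.1573 mm^3
Total V = 105*17.1573 = 1801.5165 mm^3
PD = 1801.5165 / 2982 = 0.604

0.604


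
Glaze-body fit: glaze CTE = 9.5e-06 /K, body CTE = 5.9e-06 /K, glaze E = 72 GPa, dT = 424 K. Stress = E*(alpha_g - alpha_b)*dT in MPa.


Stress = 72*1000*(9.5e-06 - 5.9e-06)*424 = 109.9 MPa

109.9


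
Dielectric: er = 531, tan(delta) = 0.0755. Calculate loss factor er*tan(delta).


Loss = 531 * 0.0755 = 40.091

40.091


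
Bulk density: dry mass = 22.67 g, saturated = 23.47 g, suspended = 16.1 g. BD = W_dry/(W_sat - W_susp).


BD = 22.67 / (23.47 - 16.1) = 22.67 / 7.37 = 3.076 g/cm^3

3.076


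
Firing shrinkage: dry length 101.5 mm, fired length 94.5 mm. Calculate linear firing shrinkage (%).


FS = (101.5 - 94.5) / 101.5 * 100 = 6.9%

6.9


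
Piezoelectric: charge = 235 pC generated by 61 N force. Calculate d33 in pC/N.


d33 = 235 / 61 = 3.9 pC/N

3.9


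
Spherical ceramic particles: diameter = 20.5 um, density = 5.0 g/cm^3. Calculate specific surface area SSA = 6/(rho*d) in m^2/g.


SSA = 6 / (5.0 * 20.5) = 0.059 m^2/g

0.059


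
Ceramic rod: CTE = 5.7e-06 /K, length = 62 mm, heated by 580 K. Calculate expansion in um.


dL = 5.7e-06 * 62 * 580 * 1000 = 204.972 um

204.972


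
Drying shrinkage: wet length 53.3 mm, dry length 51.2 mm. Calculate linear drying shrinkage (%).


DS = (53.3 - 51.2) / 53.3 * 100 = 3.94%

3.94


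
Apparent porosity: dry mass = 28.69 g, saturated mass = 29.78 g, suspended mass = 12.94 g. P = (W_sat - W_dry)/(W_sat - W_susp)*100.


P = (29.78 - 28.69) / (29.78 - 12.94) * 100 = 1.09 / 16.84 * 100 = 6.5%

6.5


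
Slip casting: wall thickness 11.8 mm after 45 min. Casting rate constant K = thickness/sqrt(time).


K = 11.8 / sqrt(45) = 11.8 / 6.7082 = 1.759 mm/min^0.5

1.759


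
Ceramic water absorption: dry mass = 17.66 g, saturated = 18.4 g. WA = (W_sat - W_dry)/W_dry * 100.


WA = (18.4 - 17.66) / 17.66 * 100 = 4.19%

4.19


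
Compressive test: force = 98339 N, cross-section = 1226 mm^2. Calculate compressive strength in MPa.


CS = 98339 / 1226 = 80.2 MPa

80.2


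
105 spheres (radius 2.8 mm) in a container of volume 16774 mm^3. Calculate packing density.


V_sphere = 4/3*pi*2.8^3 = 91.9523 mm^3
Total V = 105*91.9523 = 9654.9915 mm^3
PD = 9654.9915 / 16774 = 0.576

0.576


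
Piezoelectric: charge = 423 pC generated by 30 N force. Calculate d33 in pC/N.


d33 = 423 / 30 = 14.1 pC/N

14.1


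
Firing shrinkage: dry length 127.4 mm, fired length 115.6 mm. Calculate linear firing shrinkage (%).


FS = (127.4 - 115.6) / 127.4 * 100 = 9.26%

9.26


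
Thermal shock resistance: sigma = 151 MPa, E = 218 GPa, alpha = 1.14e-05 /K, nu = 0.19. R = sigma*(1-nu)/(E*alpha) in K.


R = 151*(1-0.19)/(218*1000*1.14e-05) = 49 K

49


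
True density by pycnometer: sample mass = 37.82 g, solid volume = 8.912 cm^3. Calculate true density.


TD = 37.82 / 8.912 = 4.244 g/cm^3

4.244


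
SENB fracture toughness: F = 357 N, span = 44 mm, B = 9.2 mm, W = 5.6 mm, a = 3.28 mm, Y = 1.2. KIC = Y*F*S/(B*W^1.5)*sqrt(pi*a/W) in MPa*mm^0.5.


KIC = 1.2*357*44/(9.2*5.6^1.5)*sqrt(pi*3.28/5.6) = 209.72

209.72


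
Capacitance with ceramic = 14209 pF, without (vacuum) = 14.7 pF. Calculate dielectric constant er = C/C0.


er = 14209 / 14.7 = 966.6

966.6


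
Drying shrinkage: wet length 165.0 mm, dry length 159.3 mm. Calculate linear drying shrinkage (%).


DS = (165.0 - 159.3) / 165.0 * 100 = 3.45%

3.45


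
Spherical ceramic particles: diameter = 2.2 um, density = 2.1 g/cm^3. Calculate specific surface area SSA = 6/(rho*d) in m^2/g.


SSA = 6 / (2.1 * 2.2) = 1.299 m^2/g

1.299


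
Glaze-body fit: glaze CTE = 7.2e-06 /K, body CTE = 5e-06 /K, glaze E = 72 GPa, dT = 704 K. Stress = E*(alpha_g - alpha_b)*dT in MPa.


Stress = 72*1000*(7.2e-06 - 5e-06)*704 = 111.5 MPa

111.5


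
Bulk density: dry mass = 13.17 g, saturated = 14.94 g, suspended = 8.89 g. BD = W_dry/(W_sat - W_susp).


BD = 13.17 / (14.94 - 8.89) = 13.17 / 6.05 = 2.177 g/cm^3

2.177


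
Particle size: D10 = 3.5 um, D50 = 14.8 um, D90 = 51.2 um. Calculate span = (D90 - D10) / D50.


Span = (51.2 - 3.5) / 14.8 = 47.7 / 14.8 = 3.223

3.223


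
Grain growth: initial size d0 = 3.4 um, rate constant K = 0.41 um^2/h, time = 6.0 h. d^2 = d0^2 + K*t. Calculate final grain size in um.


d^2 = 3.4^2 + 0.41*6.0 = 14.02
d = sqrt(14.02) = 3.74 um

3.74


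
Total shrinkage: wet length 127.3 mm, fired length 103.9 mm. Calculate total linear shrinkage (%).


TS = (127.3 - 103.9) / 127.3 * 100 = 18.38%

18.38


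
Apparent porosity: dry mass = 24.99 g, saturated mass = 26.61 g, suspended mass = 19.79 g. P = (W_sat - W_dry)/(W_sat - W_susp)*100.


P = (26.61 - 24.99) / (26.61 - 19.79) * 100 = 1.62 / 6.82 * 100 = 23.8%

23.8


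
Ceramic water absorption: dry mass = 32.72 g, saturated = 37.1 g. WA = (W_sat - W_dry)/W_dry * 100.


WA = (37.1 - 32.72) / 32.72 * 100 = 13.39%

13.39


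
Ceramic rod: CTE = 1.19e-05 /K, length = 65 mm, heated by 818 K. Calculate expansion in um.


dL = 1.19e-05 * 65 * 818 * 1000 = 632.723 um

632.723


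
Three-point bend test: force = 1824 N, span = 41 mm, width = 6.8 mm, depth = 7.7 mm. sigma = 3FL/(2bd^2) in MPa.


sigma = 3*1824*41/(2*6.8*7.7^2) = 278.2 MPa

278.2


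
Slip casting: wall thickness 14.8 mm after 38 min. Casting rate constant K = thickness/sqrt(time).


K = 14.8 / sqrt(38) = 14.8 / 6.1644 = 2.401 mm/min^0.5

2.401


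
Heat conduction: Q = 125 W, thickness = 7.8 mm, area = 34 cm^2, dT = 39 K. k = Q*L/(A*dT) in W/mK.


k = 125*7.8/1000/(34/10000*39) = 7.35 W/mK

7.35


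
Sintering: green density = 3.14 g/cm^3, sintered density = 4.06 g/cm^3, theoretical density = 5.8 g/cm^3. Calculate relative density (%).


Relative = 4.06 / 5.8 * 100 = 70.0%

70.0


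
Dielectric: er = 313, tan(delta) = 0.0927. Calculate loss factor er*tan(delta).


Loss = 313 * 0.0927 = 29.015

29.015


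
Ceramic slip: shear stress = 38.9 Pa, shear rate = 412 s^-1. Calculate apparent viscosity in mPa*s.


eta = tau/gamma * 1000 = 38.9/412 * 1000 = 94.4 mPa*s

94.4


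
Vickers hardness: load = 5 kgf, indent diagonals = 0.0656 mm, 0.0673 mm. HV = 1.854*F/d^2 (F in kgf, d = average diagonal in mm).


d_avg = (0.0656+0.0673)/2 = 0.06645 mm
HV = 1.854*5/0.06645^2 = 2099

2099


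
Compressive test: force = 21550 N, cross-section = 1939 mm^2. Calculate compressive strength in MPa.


CS = 21550 / 1939 = 11.1 MPa

11.1


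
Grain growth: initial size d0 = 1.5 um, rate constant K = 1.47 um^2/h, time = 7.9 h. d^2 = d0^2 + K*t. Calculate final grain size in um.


d^2 = 1.5^2 + 1.47*7.9 = 13.863
d = sqrt(13.863) = 3.72 um

3.72


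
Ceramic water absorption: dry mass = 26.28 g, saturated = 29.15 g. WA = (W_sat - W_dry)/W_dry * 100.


WA = (29.15 - 26.28) / 26.28 * 100 = 10.92%

10.92


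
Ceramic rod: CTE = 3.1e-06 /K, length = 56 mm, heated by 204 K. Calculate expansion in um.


dL = 3.1e-06 * 56 * 204 * 1000 = 35.414 um

35.414


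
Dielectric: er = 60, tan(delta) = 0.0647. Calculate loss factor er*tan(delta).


Loss = 60 * 0.0647 = 3.882

3.882


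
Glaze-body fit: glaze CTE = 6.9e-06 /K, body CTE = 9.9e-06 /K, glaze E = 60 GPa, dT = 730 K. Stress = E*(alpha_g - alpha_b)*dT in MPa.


Stress = 60*1000*(6.9e-06 - 9.9e-06)*730 = -131.4 MPa

-131.4


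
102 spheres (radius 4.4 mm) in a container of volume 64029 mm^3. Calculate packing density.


V_sphere = 4/3*pi*4.4^3 = 356.8179 mm^3
Total V = 102*356.8179 = 36395.4258 mm^3
PD = 36395.4258 / 64029 = 0.568

0.568


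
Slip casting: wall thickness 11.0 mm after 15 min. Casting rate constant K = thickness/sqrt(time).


K = 11.0 / sqrt(15) = 11.0 / 3.873 = 2.84 mm/min^0.5

2.84


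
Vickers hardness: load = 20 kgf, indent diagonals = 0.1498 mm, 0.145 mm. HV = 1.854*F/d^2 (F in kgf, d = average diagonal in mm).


d_avg = (0.1498+0.145)/2 = 0.1474 mm
HV = 1.854*20/0.1474^2 = 1707

1707


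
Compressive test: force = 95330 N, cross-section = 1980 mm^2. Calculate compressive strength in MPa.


CS = 95330 / 1980 = 48.1 MPa

48.1


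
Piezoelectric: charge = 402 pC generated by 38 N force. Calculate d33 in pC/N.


d33 = 402 / 38 = 10.6 pC/N

10.6


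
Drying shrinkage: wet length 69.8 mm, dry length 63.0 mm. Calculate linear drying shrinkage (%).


DS = (69.8 - 63.0) / 69.8 * 100 = 9.74%

9.74


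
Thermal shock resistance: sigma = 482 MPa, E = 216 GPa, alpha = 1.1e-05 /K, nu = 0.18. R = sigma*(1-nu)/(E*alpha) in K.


R = 482*(1-0.18)/(216*1000*1.1e-05) = 166 K

166


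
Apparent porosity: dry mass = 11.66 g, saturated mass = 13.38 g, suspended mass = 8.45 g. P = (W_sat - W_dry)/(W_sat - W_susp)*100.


P = (13.38 - 11.66) / (13.38 - 8.45) * 100 = 1.72 / 4.93 * 100 = 34.9%

34.9


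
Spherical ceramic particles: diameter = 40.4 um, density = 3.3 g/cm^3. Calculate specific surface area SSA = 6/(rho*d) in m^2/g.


SSA = 6 / (3.3 * 40.4) = 0.045 m^2/g

0.045


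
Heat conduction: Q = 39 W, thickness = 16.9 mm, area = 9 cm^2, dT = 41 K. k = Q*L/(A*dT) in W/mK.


k = 39*16.9/1000/(9/10000*41) = 17.86 W/mK

17.86


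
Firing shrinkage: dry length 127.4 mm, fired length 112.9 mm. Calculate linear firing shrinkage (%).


FS = (127.4 - 112.9) / 127.4 * 100 = 11.38%

11.38


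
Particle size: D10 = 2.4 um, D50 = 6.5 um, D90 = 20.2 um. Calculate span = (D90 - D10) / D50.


Span = (20.2 - 2.4) / 6.5 = 17.8 / 6.5 = 2.738

2.738


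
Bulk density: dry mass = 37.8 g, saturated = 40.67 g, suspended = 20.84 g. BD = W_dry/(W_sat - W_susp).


BD = 37.8 / (40.67 - 20.84) = 37.8 / 19.83 = 1.906 g/cm^3

1.906


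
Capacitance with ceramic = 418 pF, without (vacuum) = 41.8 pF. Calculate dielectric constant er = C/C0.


er = 418 / 41.8 = 10.0

10.0


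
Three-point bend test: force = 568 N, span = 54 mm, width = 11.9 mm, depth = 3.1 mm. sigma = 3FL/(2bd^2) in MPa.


sigma = 3*568*54/(2*11.9*3.1^2) = 402.3 MPa

402.3


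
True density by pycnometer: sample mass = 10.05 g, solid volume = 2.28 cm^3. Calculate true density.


TD = 10.05 / 2.28 = 4.408 g/cm^3

4.408


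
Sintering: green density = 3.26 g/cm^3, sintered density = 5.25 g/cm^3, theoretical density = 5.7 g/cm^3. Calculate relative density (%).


Relative = 5.25 / 5.7 * 100 = 92.1%

92.1


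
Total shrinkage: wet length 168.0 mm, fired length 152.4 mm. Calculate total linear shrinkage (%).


TS = (168.0 - 152.4) / 168.0 * 100 = 9.29%

9.29


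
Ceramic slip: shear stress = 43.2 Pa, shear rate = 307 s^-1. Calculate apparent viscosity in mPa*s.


eta = tau/gamma * 1000 = 43.2/307 * 1000 = 140.7 mPa*s

140.7


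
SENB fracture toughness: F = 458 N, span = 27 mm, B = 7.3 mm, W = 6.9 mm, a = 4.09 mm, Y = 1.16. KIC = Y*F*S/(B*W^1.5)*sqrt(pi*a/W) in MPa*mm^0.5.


KIC = 1.16*458*27/(7.3*6.9^1.5)*sqrt(pi*4.09/6.9) = 147.95

147.95


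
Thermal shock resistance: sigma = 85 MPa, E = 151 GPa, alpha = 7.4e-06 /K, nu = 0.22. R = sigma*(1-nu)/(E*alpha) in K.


R = 85*(1-0.22)/(151*1000*7.4e-06) = 59 K

59


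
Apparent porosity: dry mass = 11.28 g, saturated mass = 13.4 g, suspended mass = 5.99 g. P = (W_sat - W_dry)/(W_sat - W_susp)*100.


P = (13.4 - 11.28) / (13.4 - 5.99) * 100 = 2.12 / 7.41 * 100 = 28.6%

28.6


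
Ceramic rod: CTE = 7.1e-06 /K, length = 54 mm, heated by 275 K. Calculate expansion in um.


dL = 7.1e-06 * 54 * 275 * 1000 = 105.435 um

105.435


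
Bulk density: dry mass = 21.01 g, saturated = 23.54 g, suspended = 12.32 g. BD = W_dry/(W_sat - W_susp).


BD = 21.01 / (23.54 - 12.32) = 21.01 / 11.22 = 1.873 g/cm^3

1.873


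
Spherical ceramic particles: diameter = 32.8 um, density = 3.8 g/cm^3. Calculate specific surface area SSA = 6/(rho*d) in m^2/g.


SSA = 6 / (3.8 * 32.8) = 0.048 m^2/g

0.048


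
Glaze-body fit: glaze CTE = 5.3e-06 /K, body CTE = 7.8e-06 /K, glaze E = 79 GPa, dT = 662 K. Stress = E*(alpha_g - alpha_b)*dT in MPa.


Stress = 79*1000*(5.3e-06 - 7.8e-06)*662 = -130.7 MPa

-130.7


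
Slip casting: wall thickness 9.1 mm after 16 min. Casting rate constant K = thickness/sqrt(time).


K = 9.1 / sqrt(16) = 9.1 / 4.0 = 2.275 mm/min^0.5

2.275


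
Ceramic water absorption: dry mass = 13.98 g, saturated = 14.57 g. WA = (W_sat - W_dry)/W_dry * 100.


WA = (14.57 - 13.98) / 13.98 * 100 = 4.22%

4.22


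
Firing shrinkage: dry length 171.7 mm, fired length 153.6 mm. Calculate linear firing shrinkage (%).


FS = (171.7 - 153.6) / 171.7 * 100 = 10.54%

10.54


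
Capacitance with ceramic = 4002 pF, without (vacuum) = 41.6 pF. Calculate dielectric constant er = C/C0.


er = 4002 / 41.6 = 96.2

96.2


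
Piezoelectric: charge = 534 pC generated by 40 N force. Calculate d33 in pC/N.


d33 = 534 / 40 = 13.4 pC/N

13.4


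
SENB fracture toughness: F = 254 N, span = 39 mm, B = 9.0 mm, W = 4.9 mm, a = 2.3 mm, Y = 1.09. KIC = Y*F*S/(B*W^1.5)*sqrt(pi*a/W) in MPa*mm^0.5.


KIC = 1.09*254*39/(9.0*4.9^1.5)*sqrt(pi*2.3/4.9) = 134.32

134.32


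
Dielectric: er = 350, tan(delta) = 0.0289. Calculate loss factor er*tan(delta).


Loss = 350 * 0.0289 = 10.115

10.115


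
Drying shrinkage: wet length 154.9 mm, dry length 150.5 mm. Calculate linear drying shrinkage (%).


DS = (154.9 - 150.5) / 154.9 * 100 = 2.84%

2.84


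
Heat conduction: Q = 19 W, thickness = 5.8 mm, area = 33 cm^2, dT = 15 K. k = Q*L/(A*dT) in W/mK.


k = 19*5.8/1000/(33/10000*15) = 2.23 W/mK

2.23


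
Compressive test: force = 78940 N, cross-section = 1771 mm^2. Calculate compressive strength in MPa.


CS = 78940 / 1771 = 44.6 MPa

44.6


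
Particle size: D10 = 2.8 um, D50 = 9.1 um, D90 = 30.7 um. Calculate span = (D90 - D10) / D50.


Span = (30.7 - 2.8) / 9.1 = 27.9 / 9.1 = 3.066

3.066


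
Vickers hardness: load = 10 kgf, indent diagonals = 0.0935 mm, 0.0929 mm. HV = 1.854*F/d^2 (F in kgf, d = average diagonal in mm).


d_avg = (0.0935+0.0929)/2 = 0.0932 mm
HV = 1.854*10/0.0932^2 = 2134

2134


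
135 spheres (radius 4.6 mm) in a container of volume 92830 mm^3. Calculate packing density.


V_sphere = 4/3*pi*4.6^3 = 407.7201 mm^3
Total V = 135*407.7201 = 55042.2135 mm^3
PD = 55042.2135 / 92830 = 0.593

0.593


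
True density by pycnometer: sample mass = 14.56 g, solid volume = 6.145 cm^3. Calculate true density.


TD = 14.56 / 6.145 = 2.369 g/cm^3

2.369


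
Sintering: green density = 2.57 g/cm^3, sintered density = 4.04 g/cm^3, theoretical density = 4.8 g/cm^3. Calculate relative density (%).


Relative = 4.04 / 4.8 * 100 = 84.2%

84.2


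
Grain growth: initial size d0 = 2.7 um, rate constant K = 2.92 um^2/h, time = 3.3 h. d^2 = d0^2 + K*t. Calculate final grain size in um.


d^2 = 2.7^2 + 2.92*3.3 = 16.926
d = sqrt(16.926) = 4.11 um

4.11


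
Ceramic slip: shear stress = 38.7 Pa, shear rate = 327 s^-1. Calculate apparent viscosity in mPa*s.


eta = tau/gamma * 1000 = 38.7/327 * 1000 = 118.3 mPa*s

118.3


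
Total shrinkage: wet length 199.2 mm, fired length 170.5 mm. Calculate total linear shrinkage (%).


TS = (199.2 - 170.5) / 199.2 * 100 = 14.41%

14.41


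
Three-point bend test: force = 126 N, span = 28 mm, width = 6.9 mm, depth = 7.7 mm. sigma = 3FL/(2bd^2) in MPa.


sigma = 3*126*28/(2*6.9*7.7^2) = 12.9 MPa

12.9


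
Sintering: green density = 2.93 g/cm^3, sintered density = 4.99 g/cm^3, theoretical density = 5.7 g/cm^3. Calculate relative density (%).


Relative = 4.99 / 5.7 * 100 = 87.5%

87.5


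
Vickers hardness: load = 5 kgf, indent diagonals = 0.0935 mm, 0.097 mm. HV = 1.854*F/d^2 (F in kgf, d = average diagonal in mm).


d_avg = (0.0935+0.097)/2 = 0.09525 mm
HV = 1.854*5/0.09525^2 = 1022

1022


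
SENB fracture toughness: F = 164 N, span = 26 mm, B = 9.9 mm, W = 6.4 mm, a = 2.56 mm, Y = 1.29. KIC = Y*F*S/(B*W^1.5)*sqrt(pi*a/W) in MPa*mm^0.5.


KIC = 1.29*164*26/(9.9*6.4^1.5)*sqrt(pi*2.56/6.4) = 38.47

38.47


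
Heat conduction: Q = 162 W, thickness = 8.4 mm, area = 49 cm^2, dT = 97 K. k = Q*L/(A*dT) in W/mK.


k = 162*8.4/1000/(49/10000*97) = 2.86 W/mK

2.86


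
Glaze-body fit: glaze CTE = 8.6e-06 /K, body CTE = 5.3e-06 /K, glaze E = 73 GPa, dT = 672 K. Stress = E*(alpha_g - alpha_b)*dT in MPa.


Stress = 73*1000*(8.6e-06 - 5.3e-06)*672 = 161.9 MPa

161.9


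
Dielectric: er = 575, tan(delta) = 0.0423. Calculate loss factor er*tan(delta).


Loss = 575 * 0.0423 = 24.323

24.323


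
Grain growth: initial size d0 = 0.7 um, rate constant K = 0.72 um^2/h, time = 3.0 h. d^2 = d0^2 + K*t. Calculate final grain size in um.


d^2 = 0.7^2 + 0.72*3.0 = 2.65
d = sqrt(2.65) = 1.63 um

1.63


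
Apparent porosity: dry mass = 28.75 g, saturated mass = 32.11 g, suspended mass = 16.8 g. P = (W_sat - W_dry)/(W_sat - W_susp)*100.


P = (32.11 - 28.75) / (32.11 - 16.8) * 100 = 3.36 / 15.31 * 100 = 21.9%

21.9


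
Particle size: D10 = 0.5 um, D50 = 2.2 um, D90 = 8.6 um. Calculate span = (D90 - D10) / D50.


Span = (8.6 - 0.5) / 2.2 = 8.1 / 2.2 = 3.682

3.682


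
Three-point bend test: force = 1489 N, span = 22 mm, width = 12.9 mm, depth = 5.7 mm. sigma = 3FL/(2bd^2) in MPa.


sigma = 3*1489*22/(2*12.9*5.7^2) = 117.2 MPa

117.2


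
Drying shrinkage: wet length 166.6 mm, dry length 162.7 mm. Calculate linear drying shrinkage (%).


DS = (166.6 - 162.7) / 166.6 * 100 = 2.34%

2.34


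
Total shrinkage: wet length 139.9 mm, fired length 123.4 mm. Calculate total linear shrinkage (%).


TS = (139.9 - 123.4) / 139.9 * 100 = 11.79%

11.79


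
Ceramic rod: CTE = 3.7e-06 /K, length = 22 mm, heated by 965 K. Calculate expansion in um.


dL = 3.7e-06 * 22 * 965 * 1000 = 78.551 um

78.551


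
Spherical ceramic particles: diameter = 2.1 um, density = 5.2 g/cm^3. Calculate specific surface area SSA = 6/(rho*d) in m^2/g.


SSA = 6 / (5.2 * 2.1) = 0.549 m^2/g

0.549


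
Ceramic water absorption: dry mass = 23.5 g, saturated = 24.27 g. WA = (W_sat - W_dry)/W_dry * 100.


WA = (24.27 - 23.5) / 23.5 * 100 = 3.28%

3.28


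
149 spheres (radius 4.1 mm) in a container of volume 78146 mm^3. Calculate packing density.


V_sphere = 4/3*pi*4.1^3 = 288.6956 mm^3
Total V = 149*288.6956 = 43015.6444 mm^3
PD = 43015.6444 / 78146 = 0.55

0.55


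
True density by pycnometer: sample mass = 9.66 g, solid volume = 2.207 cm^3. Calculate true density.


TD = 9.66 / 2.207 = 4.377 g/cm^3

4.377


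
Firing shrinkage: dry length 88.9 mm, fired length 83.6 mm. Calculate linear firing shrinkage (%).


FS = (88.9 - 83.6) / 88.9 * 100 = 5.96%

5.96


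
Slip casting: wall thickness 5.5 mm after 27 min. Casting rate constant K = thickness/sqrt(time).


K = 5.5 / sqrt(27) = 5.5 / 5.1962 = 1.058 mm/min^0.5

1.058


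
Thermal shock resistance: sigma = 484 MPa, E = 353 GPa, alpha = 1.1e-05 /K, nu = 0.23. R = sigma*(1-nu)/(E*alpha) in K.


R = 484*(1-0.23)/(353*1000*1.1e-05) = 96 K

96


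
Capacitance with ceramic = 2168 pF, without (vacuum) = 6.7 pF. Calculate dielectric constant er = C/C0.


er = 2168 / 6.7 = 323.58

323.58


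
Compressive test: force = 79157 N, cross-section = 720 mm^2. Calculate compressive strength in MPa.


CS = 79157 / 720 = 109.9 MPa

109.9


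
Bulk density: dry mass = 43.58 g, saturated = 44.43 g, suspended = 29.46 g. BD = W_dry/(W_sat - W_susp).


BD = 43.58 / (44.43 - 29.46) = 43.58 / 14.97 = 2.911 g/cm^3

2.911


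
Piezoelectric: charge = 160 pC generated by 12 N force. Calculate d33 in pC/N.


d33 = 160 / 12 = 13.3 pC/N

13.3
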